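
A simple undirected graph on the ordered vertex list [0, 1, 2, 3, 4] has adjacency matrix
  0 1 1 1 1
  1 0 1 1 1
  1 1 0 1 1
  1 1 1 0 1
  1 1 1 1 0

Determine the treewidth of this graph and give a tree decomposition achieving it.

A single bag containing all 5 vertices is trivially a valid decomposition of width 4. For the lower bound, the 5 vertices {0, 1, 2, 3, 4} are pairwise adjacent, and any tree decomposition puts a clique entirely inside one bag — forcing width ≥ 4. Combining the bounds, tw(G) = 4.

Treewidth 4.
One such decomposition:
Bags: B1 = {0, 1, 2, 3, 4}
Tree: (single bag)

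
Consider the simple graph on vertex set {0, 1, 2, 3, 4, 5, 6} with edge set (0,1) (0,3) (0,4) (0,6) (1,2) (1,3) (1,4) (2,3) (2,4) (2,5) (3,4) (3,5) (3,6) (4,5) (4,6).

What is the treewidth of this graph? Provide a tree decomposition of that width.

Every bag has size at most 4, so the width is 4 − 1 = 3 and tw(G) ≤ 3. On the other hand G contains the 4-clique {0, 1, 3, 4}. A clique must lie in a single bag of any decomposition, so no decomposition can have width below 3. The upper and lower bounds meet at 3, so that is the treewidth.

Treewidth 3.
One such decomposition:
Bags: B1 = {0, 1, 3, 4}  B2 = {1, 2, 3, 4}  B3 = {0, 3, 4, 6}  B4 = {2, 3, 4, 5}
Tree: B1–B2, B1–B3, B2–B4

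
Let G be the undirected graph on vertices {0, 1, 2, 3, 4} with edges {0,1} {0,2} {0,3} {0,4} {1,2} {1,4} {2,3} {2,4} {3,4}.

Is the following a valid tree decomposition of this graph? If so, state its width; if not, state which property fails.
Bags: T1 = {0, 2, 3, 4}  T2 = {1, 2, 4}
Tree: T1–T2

No — edge (0,1) lies in no bag.

A tree decomposition must satisfy three properties: every vertex lies in some bag; for every edge, both endpoints lie together in some bag; and for every vertex, the bags containing it form a connected subtree. Here edge (0,1) lies in no bag, so the decomposition is invalid.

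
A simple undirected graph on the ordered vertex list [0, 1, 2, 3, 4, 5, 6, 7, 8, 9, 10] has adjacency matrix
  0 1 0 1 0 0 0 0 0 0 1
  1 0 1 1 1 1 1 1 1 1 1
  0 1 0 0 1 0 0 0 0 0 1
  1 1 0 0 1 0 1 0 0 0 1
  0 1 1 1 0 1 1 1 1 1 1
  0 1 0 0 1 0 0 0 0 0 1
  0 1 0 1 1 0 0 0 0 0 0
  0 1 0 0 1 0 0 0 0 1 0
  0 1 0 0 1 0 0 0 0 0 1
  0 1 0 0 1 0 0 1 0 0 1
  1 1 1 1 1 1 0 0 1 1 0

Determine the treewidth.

3

A width-3 tree decomposition is:
Bags: B1 = {1, 3, 4, 6}  B2 = {1, 3, 4, 10}  B3 = {0, 1, 3, 10}  B4 = {1, 4, 9, 10}  B5 = {1, 4, 5, 10}  B6 = {1, 4, 7, 9}  B7 = {1, 4, 8, 10}  B8 = {1, 2, 4, 10}
Tree: B1–B2, B2–B3, B2–B4, B2–B5, B4–B6, B2–B7, B2–B8
Each bag holds 4 vertices, so the decomposition has width 3, which upper-bounds the treewidth. For the lower bound, the 4 vertices {0, 1, 3, 10} are pairwise adjacent, and any tree decomposition puts a clique entirely inside one bag — forcing width ≥ 3. Therefore the treewidth is 3.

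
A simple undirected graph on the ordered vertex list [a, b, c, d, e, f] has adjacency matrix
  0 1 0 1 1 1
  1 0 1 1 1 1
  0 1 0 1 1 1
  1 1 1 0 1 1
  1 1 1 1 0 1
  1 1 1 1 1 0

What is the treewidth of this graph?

4

A width-4 tree decomposition is:
Bags: B1 = {b, c, d, e, f}  B2 = {a, b, d, e, f}
Tree: B1–B2
The largest bag has 5 vertices, giving width 4; this decomposition certifies tw(G) ≤ 4. For the lower bound, the 5 vertices {b, c, d, e, f} are pairwise adjacent, and any tree decomposition puts a clique entirely inside one bag — forcing width ≥ 4. Combining the bounds, tw(G) = 4.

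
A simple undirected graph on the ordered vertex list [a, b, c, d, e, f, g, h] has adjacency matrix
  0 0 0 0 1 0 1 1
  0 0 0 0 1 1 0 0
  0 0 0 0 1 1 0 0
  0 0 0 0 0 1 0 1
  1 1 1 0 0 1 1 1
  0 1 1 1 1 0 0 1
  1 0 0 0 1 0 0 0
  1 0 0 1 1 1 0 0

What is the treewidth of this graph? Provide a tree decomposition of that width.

Each bag holds 3 vertices, so the decomposition has width 2, which upper-bounds the treewidth. Conversely, {d, f, h} is a clique of size 3, and the vertices of any clique must share a bag in every tree decomposition; so some bag has ≥ 3 vertices and tw(G) ≥ 2. Combining the bounds, tw(G) = 2.

Treewidth 2.
Bags: B1 = {d, f, h}  B2 = {e, f, h}  B3 = {a, e, h}  B4 = {a, e, g}  B5 = {b, e, f}  B6 = {c, e, f}
Tree: B1–B2, B2–B3, B3–B4, B2–B5, B5–B6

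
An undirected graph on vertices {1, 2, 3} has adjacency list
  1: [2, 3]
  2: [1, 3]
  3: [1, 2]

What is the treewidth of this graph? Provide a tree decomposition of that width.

Treewidth 2.
Bags: B1 = {1, 2, 3}
Tree: (single bag)

With just one bag of size 3, the width is 3 − 1 = 2, so tw(G) ≤ 2. For the lower bound, the 3 vertices {1, 2, 3} are pairwise adjacent, and any tree decomposition puts a clique entirely inside one bag — forcing width ≥ 2. The upper and lower bounds meet at 2, so that is the treewidth.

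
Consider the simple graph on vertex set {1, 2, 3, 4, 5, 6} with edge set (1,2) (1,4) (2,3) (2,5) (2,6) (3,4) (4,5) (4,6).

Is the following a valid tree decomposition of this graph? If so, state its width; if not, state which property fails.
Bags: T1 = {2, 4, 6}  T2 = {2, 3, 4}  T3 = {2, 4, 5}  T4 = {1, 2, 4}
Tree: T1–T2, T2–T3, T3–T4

Checking the three conditions: (i) the bags cover all of {1, 2, 3, 4, 5, 6}; (ii) for each edge, some bag contains both endpoints; (iii) the bags containing any fixed vertex form a subtree. All hold, so the decomposition is valid with width 3 − 1 = 2.

Yes; width 2.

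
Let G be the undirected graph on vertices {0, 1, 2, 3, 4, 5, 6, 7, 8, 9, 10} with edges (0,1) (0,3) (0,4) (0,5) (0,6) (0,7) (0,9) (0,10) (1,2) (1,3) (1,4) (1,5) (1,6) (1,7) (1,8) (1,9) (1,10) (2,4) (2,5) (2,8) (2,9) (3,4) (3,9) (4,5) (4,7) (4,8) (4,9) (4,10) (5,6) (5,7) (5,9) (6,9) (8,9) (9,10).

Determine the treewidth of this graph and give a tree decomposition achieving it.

Each bag holds 5 vertices, so the decomposition has width 4, which upper-bounds the treewidth. On the other hand G contains the 5-clique {0, 1, 4, 9, 10}. A clique must lie in a single bag of any decomposition, so no decomposition can have width below 4. Therefore the treewidth is 4.

Treewidth 4.
One such decomposition:
Bags: B1 = {0, 1, 4, 5, 9}  B2 = {0, 1, 4, 9, 10}  B3 = {0, 1, 4, 5, 7}  B4 = {0, 1, 3, 4, 9}  B5 = {1, 2, 4, 5, 9}  B6 = {1, 2, 4, 8, 9}  B7 = {0, 1, 5, 6, 9}
Tree: B1–B2, B1–B3, B1–B4, B1–B5, B5–B6, B1–B7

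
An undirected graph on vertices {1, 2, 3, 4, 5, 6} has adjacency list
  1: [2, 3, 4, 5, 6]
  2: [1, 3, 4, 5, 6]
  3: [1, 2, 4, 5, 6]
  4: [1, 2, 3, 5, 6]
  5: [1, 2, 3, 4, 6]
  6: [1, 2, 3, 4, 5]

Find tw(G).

5

A width-5 tree decomposition is:
Bags: B1 = {1, 2, 3, 4, 5, 6}
Tree: (single bag)
With just one bag of size 6, the width is 6 − 1 = 5, so tw(G) ≤ 5. For the lower bound, the 6 vertices {1, 2, 3, 4, 5, 6} are pairwise adjacent, and any tree decomposition puts a clique entirely inside one bag — forcing width ≥ 5. Hence tw(G) = 5 exactly.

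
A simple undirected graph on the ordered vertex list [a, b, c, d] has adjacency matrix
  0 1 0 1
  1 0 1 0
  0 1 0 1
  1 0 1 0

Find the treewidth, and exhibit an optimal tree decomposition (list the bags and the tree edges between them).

Treewidth 2.
One optimal decomposition is:
Bags: B1 = {b, c, d}  B2 = {a, b, d}
Tree: B1–B2

Every bag has size at most 3, so the width is 3 − 1 = 2 and tw(G) ≤ 2. For the lower bound, G contains the cycle b–c–d–a–b, so G is not a forest; only forests have treewidth ≤ 1, hence tw(G) ≥ 2. Hence tw(G) = 2 exactly.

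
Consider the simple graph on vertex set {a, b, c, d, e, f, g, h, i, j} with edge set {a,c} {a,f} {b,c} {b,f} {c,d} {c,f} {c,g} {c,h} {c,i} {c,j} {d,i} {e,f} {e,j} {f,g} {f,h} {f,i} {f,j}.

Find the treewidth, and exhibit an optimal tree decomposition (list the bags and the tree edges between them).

Every bag has size at most 3, so the width is 3 − 1 = 2 and tw(G) ≤ 2. For the lower bound, the 3 vertices {c, d, i} are pairwise adjacent, and any tree decomposition puts a clique entirely inside one bag — forcing width ≥ 2. Hence tw(G) = 2 exactly.

Treewidth 2.
One such decomposition:
Bags: B1 = {c, f, j}  B2 = {c, f, i}  B3 = {b, c, f}  B4 = {c, f, h}  B5 = {c, d, i}  B6 = {e, f, j}  B7 = {a, c, f}  B8 = {c, f, g}
Tree: B1–B2, B2–B3, B3–B4, B2–B5, B1–B6, B1–B7, B1–B8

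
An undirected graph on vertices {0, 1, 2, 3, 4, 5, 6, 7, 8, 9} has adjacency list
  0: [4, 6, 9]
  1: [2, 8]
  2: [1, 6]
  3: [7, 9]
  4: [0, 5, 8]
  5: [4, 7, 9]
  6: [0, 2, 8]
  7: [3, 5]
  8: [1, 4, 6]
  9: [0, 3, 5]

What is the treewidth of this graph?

2

A width-2 tree decomposition is:
Bags: B1 = {1, 2, 6}  B2 = {1, 6, 8}  B3 = {0, 6, 8}  B4 = {0, 4, 8}  B5 = {0, 4, 9}  B6 = {4, 5, 9}  B7 = {3, 5, 9}  B8 = {3, 5, 7}
Tree: B1–B2, B2–B3, B3–B4, B4–B5, B5–B6, B6–B7, B7–B8
Each bag holds 3 vertices, so the decomposition has width 2, which upper-bounds the treewidth. The edges 2–1–8–6–2 form a cycle, so G is not a tree and its treewidth is at least 2. Combining the bounds, tw(G) = 2.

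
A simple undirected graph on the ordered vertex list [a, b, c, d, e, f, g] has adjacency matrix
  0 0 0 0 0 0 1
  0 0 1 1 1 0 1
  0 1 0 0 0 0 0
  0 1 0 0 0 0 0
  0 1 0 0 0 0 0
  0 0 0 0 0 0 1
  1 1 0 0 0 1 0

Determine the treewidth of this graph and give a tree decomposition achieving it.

Each bag holds 2 vertices, so the decomposition has width 1, which upper-bounds the treewidth. G has an edge, so its treewidth is at least 1. Combining the bounds, tw(G) = 1.

Treewidth 1.
One such decomposition:
Bags: B1 = {b, c}  B2 = {b, g}  B3 = {b, e}  B4 = {f, g}  B5 = {a, g}  B6 = {b, d}
Tree: B1–B2, B1–B3, B2–B4, B2–B5, B2–B6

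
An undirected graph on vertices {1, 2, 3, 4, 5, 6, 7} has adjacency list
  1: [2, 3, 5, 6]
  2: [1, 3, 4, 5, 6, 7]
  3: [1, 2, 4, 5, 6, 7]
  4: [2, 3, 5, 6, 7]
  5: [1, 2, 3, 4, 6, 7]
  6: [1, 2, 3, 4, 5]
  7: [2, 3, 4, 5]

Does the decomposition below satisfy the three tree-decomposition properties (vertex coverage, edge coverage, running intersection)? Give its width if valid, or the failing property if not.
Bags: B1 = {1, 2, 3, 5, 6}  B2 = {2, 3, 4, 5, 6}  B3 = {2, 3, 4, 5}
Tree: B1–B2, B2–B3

No — vertex 7 appears in no bag.

A tree decomposition must satisfy three properties: every vertex lies in some bag; for every edge, both endpoints lie together in some bag; and for every vertex, the bags containing it form a connected subtree. Here vertex 7 appears in no bag, so the decomposition is invalid.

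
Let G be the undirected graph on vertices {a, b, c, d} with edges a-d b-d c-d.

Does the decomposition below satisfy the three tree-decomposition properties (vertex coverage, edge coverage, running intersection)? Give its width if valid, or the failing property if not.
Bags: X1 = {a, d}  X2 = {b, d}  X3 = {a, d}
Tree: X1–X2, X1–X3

No — vertex c appears in no bag.

A tree decomposition must satisfy three properties: every vertex lies in some bag; for every edge, both endpoints lie together in some bag; and for every vertex, the bags containing it form a connected subtree. Here vertex c appears in no bag, so the decomposition is invalid.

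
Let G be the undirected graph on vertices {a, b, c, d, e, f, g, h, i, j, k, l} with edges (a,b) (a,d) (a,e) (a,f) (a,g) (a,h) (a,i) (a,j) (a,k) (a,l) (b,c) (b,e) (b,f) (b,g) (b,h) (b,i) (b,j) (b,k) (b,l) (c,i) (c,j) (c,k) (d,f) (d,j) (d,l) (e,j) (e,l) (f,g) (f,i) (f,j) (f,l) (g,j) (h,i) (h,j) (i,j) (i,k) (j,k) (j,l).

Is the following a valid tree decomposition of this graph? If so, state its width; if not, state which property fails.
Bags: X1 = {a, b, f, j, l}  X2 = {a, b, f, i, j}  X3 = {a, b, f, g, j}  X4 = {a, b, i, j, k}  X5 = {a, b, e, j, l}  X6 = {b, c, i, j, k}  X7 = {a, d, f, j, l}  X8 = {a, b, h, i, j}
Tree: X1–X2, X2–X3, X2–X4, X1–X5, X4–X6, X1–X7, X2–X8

Every vertex of G appears in some bag (union = {a, b, c, d, e, f, g, h, i, j, k, l}); every edge is covered by a bag; and for each vertex v the set of bags containing v is connected in the bag tree. The decomposition is therefore valid. The largest bag has 5 vertices, so the width is 4.

Yes; width 4.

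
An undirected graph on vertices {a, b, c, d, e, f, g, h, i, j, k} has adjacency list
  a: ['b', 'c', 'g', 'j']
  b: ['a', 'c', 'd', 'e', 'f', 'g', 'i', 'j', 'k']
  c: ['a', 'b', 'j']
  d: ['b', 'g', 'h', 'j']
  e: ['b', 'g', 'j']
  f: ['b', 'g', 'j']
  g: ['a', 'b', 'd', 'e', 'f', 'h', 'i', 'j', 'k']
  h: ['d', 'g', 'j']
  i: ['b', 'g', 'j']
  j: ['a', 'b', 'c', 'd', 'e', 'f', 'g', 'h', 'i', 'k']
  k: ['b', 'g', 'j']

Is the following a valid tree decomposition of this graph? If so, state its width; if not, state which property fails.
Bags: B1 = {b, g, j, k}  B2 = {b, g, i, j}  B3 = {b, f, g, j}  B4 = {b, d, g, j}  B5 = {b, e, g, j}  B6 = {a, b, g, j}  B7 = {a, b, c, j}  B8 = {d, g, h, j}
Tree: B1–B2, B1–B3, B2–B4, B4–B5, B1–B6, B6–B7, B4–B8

Every vertex of G appears in some bag (union = {a, b, c, d, e, f, g, h, i, j, k}); every edge is covered by a bag; and for each vertex v the set of bags containing v is connected in the bag tree. The decomposition is therefore valid. The largest bag has 4 vertices, so the width is 3.

Yes; width 3.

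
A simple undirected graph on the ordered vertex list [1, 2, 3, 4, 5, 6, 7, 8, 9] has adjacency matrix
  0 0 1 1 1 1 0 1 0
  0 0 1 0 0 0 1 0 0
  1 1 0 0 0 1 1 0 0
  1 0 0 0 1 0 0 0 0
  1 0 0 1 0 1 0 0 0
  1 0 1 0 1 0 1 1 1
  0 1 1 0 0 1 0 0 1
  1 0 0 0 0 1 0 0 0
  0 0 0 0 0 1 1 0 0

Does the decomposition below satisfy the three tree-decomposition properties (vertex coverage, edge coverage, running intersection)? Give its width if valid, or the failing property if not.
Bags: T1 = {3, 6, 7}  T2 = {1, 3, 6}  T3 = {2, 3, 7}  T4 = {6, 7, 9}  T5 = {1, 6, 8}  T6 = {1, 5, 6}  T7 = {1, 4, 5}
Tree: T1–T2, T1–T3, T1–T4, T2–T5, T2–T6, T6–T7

Yes; width 2.

Vertex coverage: the bags together contain {1, 2, 3, 4, 5, 6, 7, 8, 9}, the full vertex set. Edge coverage: each edge of G has both endpoints in at least one bag. Running intersection: for every vertex, the bags containing it form a connected subtree. All three properties hold, so this is a valid tree decomposition of width max|bag| − 1 = 2, and hence tw(G) ≤ 2.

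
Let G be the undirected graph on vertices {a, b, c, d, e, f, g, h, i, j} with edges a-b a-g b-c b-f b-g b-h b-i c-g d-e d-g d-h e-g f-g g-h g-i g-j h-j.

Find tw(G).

A width-2 tree decomposition is:
Bags: B1 = {b, g, h}  B2 = {b, f, g}  B3 = {g, h, j}  B4 = {b, g, i}  B5 = {d, g, h}  B6 = {d, e, g}  B7 = {a, b, g}  B8 = {b, c, g}
Tree: B1–B2, B1–B3, B1–B4, B3–B5, B5–B6, B1–B7, B4–B8
Each bag holds 3 vertices, so the decomposition has width 2, which upper-bounds the treewidth. For the lower bound, the 3 vertices {d, e, g} are pairwise adjacent, and any tree decomposition puts a clique entirely inside one bag — forcing width ≥ 2. The upper and lower bounds meet at 2, so that is the treewidth.

2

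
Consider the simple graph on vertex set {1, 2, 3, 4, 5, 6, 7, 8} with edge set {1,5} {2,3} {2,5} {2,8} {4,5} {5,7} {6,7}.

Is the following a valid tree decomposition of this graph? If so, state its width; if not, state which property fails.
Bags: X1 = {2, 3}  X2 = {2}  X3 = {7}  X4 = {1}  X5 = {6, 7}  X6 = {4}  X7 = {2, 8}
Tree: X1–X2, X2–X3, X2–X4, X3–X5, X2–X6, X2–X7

No — vertex 5 appears in no bag.

A tree decomposition must satisfy three properties: every vertex lies in some bag; for every edge, both endpoints lie together in some bag; and for every vertex, the bags containing it form a connected subtree. Here vertex 5 appears in no bag, so the decomposition is invalid.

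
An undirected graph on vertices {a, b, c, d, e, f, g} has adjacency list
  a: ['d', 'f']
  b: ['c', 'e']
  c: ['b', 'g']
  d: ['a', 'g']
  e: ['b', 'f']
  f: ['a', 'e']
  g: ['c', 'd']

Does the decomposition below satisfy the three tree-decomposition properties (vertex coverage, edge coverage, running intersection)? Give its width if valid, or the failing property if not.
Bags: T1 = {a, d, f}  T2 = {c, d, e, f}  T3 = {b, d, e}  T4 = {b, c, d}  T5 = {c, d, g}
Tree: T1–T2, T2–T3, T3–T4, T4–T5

No — bags containing vertex c are not connected in the tree.

A tree decomposition must satisfy three properties: every vertex lies in some bag; for every edge, both endpoints lie together in some bag; and for every vertex, the bags containing it form a connected subtree. Here bags containing vertex c are not connected in the tree, so the decomposition is invalid.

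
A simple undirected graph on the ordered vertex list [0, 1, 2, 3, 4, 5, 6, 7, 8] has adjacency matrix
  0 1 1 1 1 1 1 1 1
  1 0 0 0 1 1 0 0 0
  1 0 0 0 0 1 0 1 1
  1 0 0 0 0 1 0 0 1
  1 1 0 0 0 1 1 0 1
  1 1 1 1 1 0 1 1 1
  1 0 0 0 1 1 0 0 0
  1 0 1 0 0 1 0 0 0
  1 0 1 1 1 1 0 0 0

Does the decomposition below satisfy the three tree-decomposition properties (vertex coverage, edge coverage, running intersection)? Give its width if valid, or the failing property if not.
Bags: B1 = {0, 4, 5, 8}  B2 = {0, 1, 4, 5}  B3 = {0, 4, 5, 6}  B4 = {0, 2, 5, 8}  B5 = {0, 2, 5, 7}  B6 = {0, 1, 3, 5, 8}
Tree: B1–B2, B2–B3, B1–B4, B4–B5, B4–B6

A tree decomposition must satisfy three properties: every vertex lies in some bag; for every edge, both endpoints lie together in some bag; and for every vertex, the bags containing it form a connected subtree. Here bags containing vertex 1 are not connected in the tree, so the decomposition is invalid.

No — bags containing vertex 1 are not connected in the tree.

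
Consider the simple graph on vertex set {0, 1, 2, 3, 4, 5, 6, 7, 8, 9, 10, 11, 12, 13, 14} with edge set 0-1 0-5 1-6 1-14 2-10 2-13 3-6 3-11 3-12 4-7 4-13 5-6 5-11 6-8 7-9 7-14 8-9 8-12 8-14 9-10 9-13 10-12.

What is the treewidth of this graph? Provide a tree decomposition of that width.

Treewidth 3.
One such decomposition:
Bags: B1 = {0, 3, 5, 11}  B2 = {0, 3, 5, 6}  B3 = {0, 1, 3, 6}  B4 = {1, 3, 6, 12}  B5 = {1, 6, 8, 12}  B6 = {1, 8, 12, 14}  B7 = {8, 10, 12, 14}  B8 = {8, 9, 10, 14}  B9 = {7, 9, 10, 14}  B10 = {2, 7, 9, 10}  B11 = {2, 7, 9, 13}  B12 = {2, 4, 7, 13}
Tree: B1–B2, B2–B3, B3–B4, B4–B5, B5–B6, B6–B7, B7–B8, B8–B9, B9–B10, B10–B11, B11–B12

Each bag holds 4 vertices, so the decomposition has width 3, which upper-bounds the treewidth. For the lower bound: the 4 vertex sets {0,5,11}, {3}, {6}, {1,8,12,14} are disjoint, each induces a connected subgraph, and every pair is joined by at least one edge of G. Contracting each set to a single vertex therefore yields K_{4} as a minor, and since treewidth is minor-monotone, tw(G) ≥ tw(K_{4}) = 3. The upper and lower bounds meet at 3, so that is the treewidth.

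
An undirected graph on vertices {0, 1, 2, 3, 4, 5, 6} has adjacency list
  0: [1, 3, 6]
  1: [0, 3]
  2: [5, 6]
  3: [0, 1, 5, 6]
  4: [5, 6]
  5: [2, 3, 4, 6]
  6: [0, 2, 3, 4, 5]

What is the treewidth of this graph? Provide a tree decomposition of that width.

Each bag holds 3 vertices, so the decomposition has width 2, which upper-bounds the treewidth. Conversely, {0, 1, 3} is a clique of size 3, and the vertices of any clique must share a bag in every tree decomposition; so some bag has ≥ 3 vertices and tw(G) ≥ 2. Hence tw(G) = 2 exactly.

Treewidth 2.
Bags: B1 = {3, 5, 6}  B2 = {0, 3, 6}  B3 = {4, 5, 6}  B4 = {2, 5, 6}  B5 = {0, 1, 3}
Tree: B1–B2, B1–B3, B1–B4, B2–B5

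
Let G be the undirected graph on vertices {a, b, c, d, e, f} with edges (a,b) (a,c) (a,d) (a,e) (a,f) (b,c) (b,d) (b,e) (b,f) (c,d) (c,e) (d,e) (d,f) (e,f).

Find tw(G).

A width-4 tree decomposition is:
Bags: B1 = {a, b, c, d, e}  B2 = {a, b, d, e, f}
Tree: B1–B2
Each bag holds 5 vertices, so the decomposition has width 4, which upper-bounds the treewidth. On the other hand G contains the 5-clique {a, b, c, d, e}. A clique must lie in a single bag of any decomposition, so no decomposition can have width below 4. Combining the bounds, tw(G) = 4.

4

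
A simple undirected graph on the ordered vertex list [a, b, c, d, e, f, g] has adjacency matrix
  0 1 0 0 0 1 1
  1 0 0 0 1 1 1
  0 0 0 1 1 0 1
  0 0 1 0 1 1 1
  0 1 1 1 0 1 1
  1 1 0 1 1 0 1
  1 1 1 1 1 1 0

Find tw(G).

3

A width-3 tree decomposition is:
Bags: B1 = {b, e, f, g}  B2 = {d, e, f, g}  B3 = {c, d, e, g}  B4 = {a, b, f, g}
Tree: B1–B2, B2–B3, B1–B4
Every bag has size at most 4, so the width is 4 − 1 = 3 and tw(G) ≤ 3. For the lower bound, the 4 vertices {c, d, e, g} are pairwise adjacent, and any tree decomposition puts a clique entirely inside one bag — forcing width ≥ 3. Therefore the treewidth is 3.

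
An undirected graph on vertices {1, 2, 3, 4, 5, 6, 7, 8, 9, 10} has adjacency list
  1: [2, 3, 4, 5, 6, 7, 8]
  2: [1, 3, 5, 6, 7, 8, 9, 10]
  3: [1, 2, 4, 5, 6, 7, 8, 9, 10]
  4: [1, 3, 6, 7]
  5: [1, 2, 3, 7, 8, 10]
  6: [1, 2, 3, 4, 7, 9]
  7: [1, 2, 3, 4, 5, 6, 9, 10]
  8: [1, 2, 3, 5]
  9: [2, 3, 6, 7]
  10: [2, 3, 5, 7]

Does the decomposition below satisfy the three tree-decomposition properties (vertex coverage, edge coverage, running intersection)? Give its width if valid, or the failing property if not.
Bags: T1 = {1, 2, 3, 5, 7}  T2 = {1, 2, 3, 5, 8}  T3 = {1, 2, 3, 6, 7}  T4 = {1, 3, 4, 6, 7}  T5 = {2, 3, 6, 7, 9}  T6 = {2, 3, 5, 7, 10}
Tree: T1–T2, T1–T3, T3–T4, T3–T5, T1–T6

Vertex coverage: the bags together contain {1, 2, 3, 4, 5, 6, 7, 8, 9, 10}, the full vertex set. Edge coverage: each edge of G has both endpoints in at least one bag. Running intersection: for every vertex, the bags containing it form a connected subtree. All three properties hold, so this is a valid tree decomposition of width max|bag| − 1 = 4, and hence tw(G) ≤ 4.

Yes; width 4.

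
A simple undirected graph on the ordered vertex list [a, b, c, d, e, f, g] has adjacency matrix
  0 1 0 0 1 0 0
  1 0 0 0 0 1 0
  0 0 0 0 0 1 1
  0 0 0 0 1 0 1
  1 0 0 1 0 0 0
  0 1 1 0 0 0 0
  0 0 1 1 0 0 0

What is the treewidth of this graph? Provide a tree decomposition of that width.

Every bag has size at most 3, so the width is 3 − 1 = 2 and tw(G) ≤ 2. For the lower bound, G contains the cycle a–e–d–g–c–f–b–a, so G is not a forest; only forests have treewidth ≤ 1, hence tw(G) ≥ 2. Therefore the treewidth is 2.

Treewidth 2.
Bags: B1 = {a, d, e}  B2 = {a, d, g}  B3 = {a, c, g}  B4 = {a, c, f}  B5 = {a, b, f}
Tree: B1–B2, B2–B3, B3–B4, B4–B5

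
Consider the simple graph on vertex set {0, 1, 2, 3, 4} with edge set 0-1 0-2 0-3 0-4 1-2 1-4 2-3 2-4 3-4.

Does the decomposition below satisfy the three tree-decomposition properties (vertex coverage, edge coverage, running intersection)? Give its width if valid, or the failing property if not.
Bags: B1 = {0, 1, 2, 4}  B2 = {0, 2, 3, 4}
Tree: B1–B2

Vertex coverage: the bags together contain {0, 1, 2, 3, 4}, the full vertex set. Edge coverage: each edge of G has both endpoints in at least one bag. Running intersection: for every vertex, the bags containing it form a connected subtree. All three properties hold, so this is a valid tree decomposition of width max|bag| − 1 = 3, and hence tw(G) ≤ 3.

Yes; width 3.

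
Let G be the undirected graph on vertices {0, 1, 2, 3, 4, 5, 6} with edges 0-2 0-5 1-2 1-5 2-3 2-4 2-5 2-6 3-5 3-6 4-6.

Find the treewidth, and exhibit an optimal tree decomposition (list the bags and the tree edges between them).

Treewidth 2.
One such decomposition:
Bags: B1 = {2, 3, 6}  B2 = {2, 3, 5}  B3 = {0, 2, 5}  B4 = {2, 4, 6}  B5 = {1, 2, 5}
Tree: B1–B2, B2–B3, B1–B4, B2–B5

Each bag holds 3 vertices, so the decomposition has width 2, which upper-bounds the treewidth. Conversely, {2, 4, 6} is a clique of size 3, and the vertices of any clique must share a bag in every tree decomposition; so some bag has ≥ 3 vertices and tw(G) ≥ 2. The upper and lower bounds meet at 2, so that is the treewidth.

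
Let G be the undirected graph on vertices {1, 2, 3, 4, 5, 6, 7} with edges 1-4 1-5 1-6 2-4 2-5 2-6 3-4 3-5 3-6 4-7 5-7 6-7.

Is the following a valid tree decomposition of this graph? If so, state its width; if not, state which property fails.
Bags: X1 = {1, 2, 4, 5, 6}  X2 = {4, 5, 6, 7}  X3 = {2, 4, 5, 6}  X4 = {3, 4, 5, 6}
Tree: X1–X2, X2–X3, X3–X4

A tree decomposition must satisfy three properties: every vertex lies in some bag; for every edge, both endpoints lie together in some bag; and for every vertex, the bags containing it form a connected subtree. Here bags containing vertex 2 are not connected in the tree, so the decomposition is invalid.

No — bags containing vertex 2 are not connected in the tree.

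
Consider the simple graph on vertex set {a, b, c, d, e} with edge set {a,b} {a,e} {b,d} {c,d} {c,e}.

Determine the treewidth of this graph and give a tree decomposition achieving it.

Every bag has size at most 3, so the width is 3 − 1 = 2 and tw(G) ≤ 2. The edges c–d–b–a–e–c form a cycle, so G is not a tree and its treewidth is at least 2. Hence tw(G) = 2 exactly.

Treewidth 2.
Bags: B1 = {b, c, d}  B2 = {a, b, c}  B3 = {a, c, e}
Tree: B1–B2, B2–B3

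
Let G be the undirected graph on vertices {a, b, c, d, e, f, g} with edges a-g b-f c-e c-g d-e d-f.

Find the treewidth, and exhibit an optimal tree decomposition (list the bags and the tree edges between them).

Each bag holds 2 vertices, so the decomposition has width 1, which upper-bounds the treewidth. Since G has at least one edge (e.g. a–g), it is not an edgeless graph, so tw(G) ≥ 1. Combining the bounds, tw(G) = 1.

Treewidth 1.
One such decomposition:
Bags: B1 = {a, g}  B2 = {c, g}  B3 = {c, e}  B4 = {d, e}  B5 = {d, f}  B6 = {b, f}
Tree: B1–B2, B2–B3, B3–B4, B4–B5, B5–B6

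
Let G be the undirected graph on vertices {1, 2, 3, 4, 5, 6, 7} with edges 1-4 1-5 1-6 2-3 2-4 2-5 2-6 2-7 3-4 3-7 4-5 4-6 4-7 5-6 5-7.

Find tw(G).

A width-3 tree decomposition is:
Bags: B1 = {2, 3, 4, 7}  B2 = {2, 4, 5, 7}  B3 = {2, 4, 5, 6}  B4 = {1, 4, 5, 6}
Tree: B1–B2, B2–B3, B3–B4
The largest bag has 4 vertices, giving width 3; this decomposition certifies tw(G) ≤ 3. For the lower bound, the 4 vertices {1, 4, 5, 6} are pairwise adjacent, and any tree decomposition puts a clique entirely inside one bag — forcing width ≥ 3. Combining the bounds, tw(G) = 3.

3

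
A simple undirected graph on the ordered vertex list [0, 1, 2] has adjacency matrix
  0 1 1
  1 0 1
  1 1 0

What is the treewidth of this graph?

2

A width-2 tree decomposition is:
Bags: B1 = {0, 1, 2}
Tree: (single bag)
With just one bag of size 3, the width is 3 − 1 = 2, so tw(G) ≤ 2. Conversely, {0, 1, 2} is a clique of size 3, and the vertices of any clique must share a bag in every tree decomposition; so some bag has ≥ 3 vertices and tw(G) ≥ 2. The upper and lower bounds meet at 2, so that is the treewidth.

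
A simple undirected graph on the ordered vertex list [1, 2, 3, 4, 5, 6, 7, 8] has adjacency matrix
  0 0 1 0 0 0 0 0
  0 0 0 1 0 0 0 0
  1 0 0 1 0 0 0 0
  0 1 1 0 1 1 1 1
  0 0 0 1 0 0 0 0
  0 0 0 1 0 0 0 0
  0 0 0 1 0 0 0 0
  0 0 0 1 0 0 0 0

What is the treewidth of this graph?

A width-1 tree decomposition is:
Bags: B1 = {1, 3}  B2 = {3, 4}  B3 = {4, 6}  B4 = {2, 4}  B5 = {4, 8}  B6 = {4, 5}  B7 = {4, 7}
Tree: B1–B2, B2–B3, B3–B4, B2–B5, B4–B6, B4–B7
The largest bag has 2 vertices, giving width 1; this decomposition certifies tw(G) ≤ 1. Since G has at least one edge (e.g. 3–1), it is not an edgeless graph, so tw(G) ≥ 1. Hence tw(G) = 1 exactly.

1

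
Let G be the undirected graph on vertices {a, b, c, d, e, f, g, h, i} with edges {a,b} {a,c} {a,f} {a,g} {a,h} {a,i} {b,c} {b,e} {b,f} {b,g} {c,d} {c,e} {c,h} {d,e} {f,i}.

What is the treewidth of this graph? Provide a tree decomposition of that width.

Treewidth 2.
Bags: B1 = {a, b, c}  B2 = {a, b, f}  B3 = {b, c, e}  B4 = {a, b, g}  B5 = {a, c, h}  B6 = {a, f, i}  B7 = {c, d, e}
Tree: B1–B2, B1–B3, B2–B4, B1–B5, B2–B6, B3–B7

The largest bag has 3 vertices, giving width 2; this decomposition certifies tw(G) ≤ 2. On the other hand G contains the 3-clique {c, d, e}. A clique must lie in a single bag of any decomposition, so no decomposition can have width below 2. Combining the bounds, tw(G) = 2.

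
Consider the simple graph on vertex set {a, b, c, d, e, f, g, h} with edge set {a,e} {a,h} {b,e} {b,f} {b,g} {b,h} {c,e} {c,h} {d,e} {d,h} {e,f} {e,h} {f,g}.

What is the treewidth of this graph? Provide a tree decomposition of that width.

Treewidth 2.
One optimal decomposition is:
Bags: B1 = {b, e, h}  B2 = {b, e, f}  B3 = {a, e, h}  B4 = {c, e, h}  B5 = {b, f, g}  B6 = {d, e, h}
Tree: B1–B2, B1–B3, B1–B4, B2–B5, B1–B6

The largest bag has 3 vertices, giving width 2; this decomposition certifies tw(G) ≤ 2. For the lower bound, the 3 vertices {b, f, g} are pairwise adjacent, and any tree decomposition puts a clique entirely inside one bag — forcing width ≥ 2. The upper and lower bounds meet at 2, so that is the treewidth.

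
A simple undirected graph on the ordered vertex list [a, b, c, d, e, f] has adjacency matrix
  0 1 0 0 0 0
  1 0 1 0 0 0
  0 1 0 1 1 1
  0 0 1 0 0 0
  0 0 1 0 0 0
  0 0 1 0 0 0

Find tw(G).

A width-1 tree decomposition is:
Bags: B1 = {b, c}  B2 = {c, d}  B3 = {c, f}  B4 = {a, b}  B5 = {c, e}
Tree: B1–B2, B2–B3, B1–B4, B3–B5
Every bag has size at most 2, so the width is 2 − 1 = 1 and tw(G) ≤ 1. G has an edge, so its treewidth is at least 1. Therefore the treewidth is 1.

1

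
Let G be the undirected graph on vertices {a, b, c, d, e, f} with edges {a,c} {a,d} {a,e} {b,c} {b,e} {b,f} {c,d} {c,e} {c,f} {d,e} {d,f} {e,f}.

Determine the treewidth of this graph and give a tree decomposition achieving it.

Every bag has size at most 4, so the width is 4 − 1 = 3 and tw(G) ≤ 3. Conversely, {c, d, e, f} is a clique of size 4, and the vertices of any clique must share a bag in every tree decomposition; so some bag has ≥ 4 vertices and tw(G) ≥ 3. Therefore the treewidth is 3.

Treewidth 3.
One optimal decomposition is:
Bags: B1 = {b, c, e, f}  B2 = {c, d, e, f}  B3 = {a, c, d, e}
Tree: B1–B2, B2–B3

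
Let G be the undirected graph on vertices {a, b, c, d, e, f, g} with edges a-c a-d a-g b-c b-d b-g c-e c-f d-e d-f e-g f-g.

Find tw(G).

3

A width-3 tree decomposition is:
Bags: B1 = {c, d, e, g}  B2 = {b, c, d, g}  B3 = {a, c, d, g}  B4 = {c, d, f, g}
Tree: B1–B2, B2–B3, B3–B4
Every bag has size at most 4, so the width is 4 − 1 = 3 and tw(G) ≤ 3. For the lower bound: the 4 vertex sets {c,e}, {b,g}, {d}, {a} are disjoint, each induces a connected subgraph, and every pair is joined by at least one edge of G. Contracting each set to a single vertex therefore yields K_{4} as a minor, and since treewidth is minor-monotone, tw(G) ≥ tw(K_{4}) = 3. Combining the bounds, tw(G) = 3.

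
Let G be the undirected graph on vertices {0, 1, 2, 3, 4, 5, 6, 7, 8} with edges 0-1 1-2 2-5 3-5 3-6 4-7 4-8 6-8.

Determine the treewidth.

A width-1 tree decomposition is:
Bags: B1 = {4, 7}  B2 = {4, 8}  B3 = {6, 8}  B4 = {3, 6}  B5 = {3, 5}  B6 = {2, 5}  B7 = {1, 2}  B8 = {0, 1}
Tree: B1–B2, B2–B3, B3–B4, B4–B5, B5–B6, B6–B7, B7–B8
Every bag has size at most 2, so the width is 2 − 1 = 1 and tw(G) ≤ 1. G has an edge, so its treewidth is at least 1. The upper and lower bounds meet at 1, so that is the treewidth.

1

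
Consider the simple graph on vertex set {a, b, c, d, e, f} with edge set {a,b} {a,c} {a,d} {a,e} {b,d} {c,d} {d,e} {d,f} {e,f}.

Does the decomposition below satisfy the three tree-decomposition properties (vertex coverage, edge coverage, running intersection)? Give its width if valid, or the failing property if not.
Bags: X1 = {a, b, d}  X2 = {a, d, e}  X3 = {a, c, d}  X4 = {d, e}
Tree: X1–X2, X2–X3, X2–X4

No — vertex f appears in no bag.

A tree decomposition must satisfy three properties: every vertex lies in some bag; for every edge, both endpoints lie together in some bag; and for every vertex, the bags containing it form a connected subtree. Here vertex f appears in no bag, so the decomposition is invalid.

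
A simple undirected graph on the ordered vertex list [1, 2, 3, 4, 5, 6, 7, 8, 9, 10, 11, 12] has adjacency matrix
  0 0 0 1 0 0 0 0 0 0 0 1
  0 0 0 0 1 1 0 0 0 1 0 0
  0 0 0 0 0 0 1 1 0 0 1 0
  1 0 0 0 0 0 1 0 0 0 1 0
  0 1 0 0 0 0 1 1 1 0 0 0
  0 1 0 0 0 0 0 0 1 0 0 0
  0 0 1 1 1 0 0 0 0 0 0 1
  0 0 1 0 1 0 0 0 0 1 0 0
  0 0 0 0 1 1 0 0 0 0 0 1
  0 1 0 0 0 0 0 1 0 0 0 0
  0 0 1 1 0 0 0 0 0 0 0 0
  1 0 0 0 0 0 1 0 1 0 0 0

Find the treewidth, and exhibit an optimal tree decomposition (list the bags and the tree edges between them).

Treewidth 3.
One such decomposition:
Bags: B1 = {2, 6, 9, 10}  B2 = {2, 5, 9, 10}  B3 = {5, 8, 9, 10}  B4 = {5, 8, 9, 12}  B5 = {5, 7, 8, 12}  B6 = {3, 7, 8, 12}  B7 = {1, 3, 7, 12}  B8 = {1, 3, 4, 7}  B9 = {1, 3, 4, 11}
Tree: B1–B2, B2–B3, B3–B4, B4–B5, B5–B6, B6–B7, B7–B8, B8–B9

Each bag holds 4 vertices, so the decomposition has width 3, which upper-bounds the treewidth. For the lower bound: the 4 vertex sets {2,6,10}, {9}, {5}, {3,7,8,12} are disjoint, each induces a connected subgraph, and every pair is joined by at least one edge of G. Contracting each set to a single vertex therefore yields K_{4} as a minor, and since treewidth is minor-monotone, tw(G) ≥ tw(K_{4}) = 3. Hence tw(G) = 3 exactly.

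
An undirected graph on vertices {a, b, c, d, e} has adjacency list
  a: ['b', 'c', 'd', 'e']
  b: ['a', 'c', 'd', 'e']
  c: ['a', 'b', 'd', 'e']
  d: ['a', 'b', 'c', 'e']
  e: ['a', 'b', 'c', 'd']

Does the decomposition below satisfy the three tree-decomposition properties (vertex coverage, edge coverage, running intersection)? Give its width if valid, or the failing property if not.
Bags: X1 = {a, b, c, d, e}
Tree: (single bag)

Yes; width 4.

Every vertex of G appears in some bag (union = {a, b, c, d, e}); every edge is covered by a bag; and for each vertex v the set of bags containing v is connected in the bag tree. The decomposition is therefore valid. The largest bag has 5 vertices, so the width is 4.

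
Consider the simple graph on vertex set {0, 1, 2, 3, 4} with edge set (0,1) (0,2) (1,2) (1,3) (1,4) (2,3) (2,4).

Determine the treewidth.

2

A width-2 tree decomposition is:
Bags: B1 = {1, 2, 4}  B2 = {0, 1, 2}  B3 = {1, 2, 3}
Tree: B1–B2, B2–B3
Every bag has size at most 3, so the width is 3 − 1 = 2 and tw(G) ≤ 2. Conversely, {0, 1, 2} is a clique of size 3, and the vertices of any clique must share a bag in every tree decomposition; so some bag has ≥ 3 vertices and tw(G) ≥ 2. Therefore the treewidth is 2.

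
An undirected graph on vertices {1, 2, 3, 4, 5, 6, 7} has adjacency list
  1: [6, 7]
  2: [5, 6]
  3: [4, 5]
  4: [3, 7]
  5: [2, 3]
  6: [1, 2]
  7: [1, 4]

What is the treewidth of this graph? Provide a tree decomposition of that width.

Treewidth 2.
One optimal decomposition is:
Bags: B1 = {3, 4, 7}  B2 = {1, 3, 7}  B3 = {1, 3, 6}  B4 = {2, 3, 6}  B5 = {2, 3, 5}
Tree: B1–B2, B2–B3, B3–B4, B4–B5

The largest bag has 3 vertices, giving width 2; this decomposition certifies tw(G) ≤ 2. For the lower bound, G contains the cycle 3–4–7–1–6–2–5–3, so G is not a forest; only forests have treewidth ≤ 1, hence tw(G) ≥ 2. Hence tw(G) = 2 exactly.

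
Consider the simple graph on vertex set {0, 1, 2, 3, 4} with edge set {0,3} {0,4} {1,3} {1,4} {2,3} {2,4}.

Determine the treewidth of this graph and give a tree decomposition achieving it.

Treewidth 2.
One optimal decomposition is:
Bags: B1 = {1, 3, 4}  B2 = {0, 3, 4}  B3 = {2, 3, 4}
Tree: B1–B2, B2–B3

The largest bag has 3 vertices, giving width 2; this decomposition certifies tw(G) ≤ 2. For the lower bound, G contains the cycle 4–1–3–0–4, so G is not a forest; only forests have treewidth ≤ 1, hence tw(G) ≥ 2. Hence tw(G) = 2 exactly.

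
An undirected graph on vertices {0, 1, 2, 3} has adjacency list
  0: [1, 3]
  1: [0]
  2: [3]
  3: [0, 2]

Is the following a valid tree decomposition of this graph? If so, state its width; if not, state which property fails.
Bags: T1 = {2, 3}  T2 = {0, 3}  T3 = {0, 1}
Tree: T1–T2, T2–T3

Vertex coverage: the bags together contain {0, 1, 2, 3}, the full vertex set. Edge coverage: each edge of G has both endpoints in at least one bag. Running intersection: for every vertex, the bags containing it form a connected subtree. All three properties hold, so this is a valid tree decomposition of width max|bag| − 1 = 1, and hence tw(G) ≤ 1.

Yes; width 1.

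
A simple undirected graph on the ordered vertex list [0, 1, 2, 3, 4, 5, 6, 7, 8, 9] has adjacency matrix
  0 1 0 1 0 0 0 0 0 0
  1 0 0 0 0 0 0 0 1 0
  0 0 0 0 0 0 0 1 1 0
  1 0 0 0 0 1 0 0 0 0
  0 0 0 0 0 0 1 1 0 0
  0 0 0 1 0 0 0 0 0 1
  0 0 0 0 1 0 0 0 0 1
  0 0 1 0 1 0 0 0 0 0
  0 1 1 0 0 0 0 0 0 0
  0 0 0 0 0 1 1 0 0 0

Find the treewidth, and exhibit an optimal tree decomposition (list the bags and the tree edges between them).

Treewidth 2.
One such decomposition:
Bags: B1 = {5, 6, 9}  B2 = {4, 5, 6}  B3 = {4, 5, 7}  B4 = {2, 5, 7}  B5 = {2, 5, 8}  B6 = {1, 5, 8}  B7 = {0, 1, 5}  B8 = {0, 3, 5}
Tree: B1–B2, B2–B3, B3–B4, B4–B5, B5–B6, B6–B7, B7–B8

Every bag has size at most 3, so the width is 3 − 1 = 2 and tw(G) ≤ 2. Since 5–9–6–4–7–2–8–1–0–3–5 is a cycle in G, G is not acyclic. Forests are exactly the graphs of treewidth ≤ 1, so tw(G) ≥ 2. Therefore the treewidth is 2.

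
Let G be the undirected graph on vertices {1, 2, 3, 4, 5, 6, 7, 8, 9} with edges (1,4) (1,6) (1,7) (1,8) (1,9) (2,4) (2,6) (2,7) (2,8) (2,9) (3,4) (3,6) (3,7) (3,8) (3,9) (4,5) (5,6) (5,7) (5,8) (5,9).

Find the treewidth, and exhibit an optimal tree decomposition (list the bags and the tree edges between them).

The largest bag has 5 vertices, giving width 4; this decomposition certifies tw(G) ≤ 4. For the lower bound: the 5 vertex sets {3,8}, {5,6}, {1,7}, {2}, {9} are disjoint, each induces a connected subgraph, and every pair is joined by at least one edge of G. Contracting each set to a single vertex therefore yields K_{5} as a minor, and since treewidth is minor-monotone, tw(G) ≥ tw(K_{5}) = 4. Hence tw(G) = 4 exactly.

Treewidth 4.
One such decomposition:
Bags: B1 = {1, 2, 3, 5, 8}  B2 = {1, 2, 3, 5, 6}  B3 = {1, 2, 3, 5, 7}  B4 = {1, 2, 3, 5, 9}  B5 = {1, 2, 3, 4, 5}
Tree: B1–B2, B2–B3, B3–B4, B4–B5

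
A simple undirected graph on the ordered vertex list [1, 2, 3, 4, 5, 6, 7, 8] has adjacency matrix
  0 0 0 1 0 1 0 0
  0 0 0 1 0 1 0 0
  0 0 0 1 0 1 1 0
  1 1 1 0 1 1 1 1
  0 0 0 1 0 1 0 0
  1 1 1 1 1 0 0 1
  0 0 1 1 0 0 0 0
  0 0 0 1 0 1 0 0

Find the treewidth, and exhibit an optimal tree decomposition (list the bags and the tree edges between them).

The largest bag has 3 vertices, giving width 2; this decomposition certifies tw(G) ≤ 2. For the lower bound, the 3 vertices {1, 4, 6} are pairwise adjacent, and any tree decomposition puts a clique entirely inside one bag — forcing width ≥ 2. Hence tw(G) = 2 exactly.

Treewidth 2.
One such decomposition:
Bags: B1 = {1, 4, 6}  B2 = {3, 4, 6}  B3 = {4, 6, 8}  B4 = {3, 4, 7}  B5 = {2, 4, 6}  B6 = {4, 5, 6}
Tree: B1–B2, B2–B3, B2–B4, B2–B5, B5–B6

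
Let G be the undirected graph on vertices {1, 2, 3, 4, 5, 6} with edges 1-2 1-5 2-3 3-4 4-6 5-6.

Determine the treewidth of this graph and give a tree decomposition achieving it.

Every bag has size at most 3, so the width is 3 − 1 = 2 and tw(G) ≤ 2. For the lower bound, G contains the cycle 6–4–3–2–1–5–6, so G is not a forest; only forests have treewidth ≤ 1, hence tw(G) ≥ 2. Therefore the treewidth is 2.

Treewidth 2.
Bags: B1 = {3, 4, 6}  B2 = {2, 3, 6}  B3 = {1, 2, 6}  B4 = {1, 5, 6}
Tree: B1–B2, B2–B3, B3–B4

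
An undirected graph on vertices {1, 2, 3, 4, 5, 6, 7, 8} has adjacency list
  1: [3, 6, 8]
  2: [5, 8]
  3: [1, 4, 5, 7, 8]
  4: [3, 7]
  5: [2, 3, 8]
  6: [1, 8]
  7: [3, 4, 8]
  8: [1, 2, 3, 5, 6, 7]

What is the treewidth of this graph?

2

A width-2 tree decomposition is:
Bags: B1 = {3, 5, 8}  B2 = {3, 7, 8}  B3 = {2, 5, 8}  B4 = {3, 4, 7}  B5 = {1, 3, 8}  B6 = {1, 6, 8}
Tree: B1–B2, B1–B3, B2–B4, B2–B5, B5–B6
Each bag holds 3 vertices, so the decomposition has width 2, which upper-bounds the treewidth. For the lower bound, the 3 vertices {2, 5, 8} are pairwise adjacent, and any tree decomposition puts a clique entirely inside one bag — forcing width ≥ 2. Combining the bounds, tw(G) = 2.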